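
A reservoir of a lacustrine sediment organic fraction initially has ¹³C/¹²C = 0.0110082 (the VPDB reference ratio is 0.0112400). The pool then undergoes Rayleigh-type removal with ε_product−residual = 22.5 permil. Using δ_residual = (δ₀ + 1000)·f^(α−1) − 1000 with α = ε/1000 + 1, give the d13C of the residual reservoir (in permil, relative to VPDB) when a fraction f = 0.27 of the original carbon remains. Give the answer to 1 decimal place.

δ₀ = (0.0110082/0.0112400 − 1)×1000 = (0.979377 − 1)×1000 = -20.623 permil
α − 1 = ε/1000 = 0.0225
f^(α−1) = 0.27^(0.0225) = 0.970970
δ_res = (-20.623 + 1000) × 0.970970 − 1000 = 950.946 − 1000 = -49.05 permil

-49.1 permil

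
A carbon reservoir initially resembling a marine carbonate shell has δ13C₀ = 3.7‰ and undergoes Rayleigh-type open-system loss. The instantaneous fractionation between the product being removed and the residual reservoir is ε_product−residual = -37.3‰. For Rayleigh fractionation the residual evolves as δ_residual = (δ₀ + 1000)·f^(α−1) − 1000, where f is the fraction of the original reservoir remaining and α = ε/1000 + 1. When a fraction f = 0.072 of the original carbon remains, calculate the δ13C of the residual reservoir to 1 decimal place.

107.2‰

Rayleigh residual: δ_res = (δ₀ + 1000)·f^(α−1) − 1000
α = ε/1000 + 1 = 0.96270, so α − 1 = -0.03730
f^(α−1) = 0.072^(-0.03730) = 1.103117
δ_res = (3.7 + 1000) × 1.103117 − 1000 = 1107.198 − 1000 = 107.20‰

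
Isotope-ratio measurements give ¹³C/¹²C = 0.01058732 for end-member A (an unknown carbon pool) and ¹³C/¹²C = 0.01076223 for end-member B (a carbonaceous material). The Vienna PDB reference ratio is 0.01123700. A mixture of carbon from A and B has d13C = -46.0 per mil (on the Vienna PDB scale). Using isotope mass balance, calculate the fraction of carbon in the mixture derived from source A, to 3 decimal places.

0.241

δ_A = (0.01058732/0.01123700 − 1)×1000 = (0.942184 − 1)×1000 = -57.816 per mil
δ_B = (0.01076223/0.01123700 − 1)×1000 = (0.957749 − 1)×1000 = -42.251 per mil
f_A = (δ_mix − δ_B)/(δ_A − δ_B) = (-46.0 − (-42.251))/(-57.816 − (-42.251))
f_A = -3.749 / -15.566 = 0.2409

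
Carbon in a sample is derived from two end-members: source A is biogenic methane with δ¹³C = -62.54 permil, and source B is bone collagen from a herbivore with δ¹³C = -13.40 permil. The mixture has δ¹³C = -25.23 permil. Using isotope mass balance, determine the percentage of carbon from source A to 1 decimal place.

δ_mix = f_A·δ_A + (1 − f_A)·δ_B  ⇒  f_A = (δ_mix − δ_B)/(δ_A − δ_B)
f_A = (-25.23 − (-13.40)) / (-62.54 − (-13.40))
f_A = -11.83 / -49.14 = 0.2407

24.1%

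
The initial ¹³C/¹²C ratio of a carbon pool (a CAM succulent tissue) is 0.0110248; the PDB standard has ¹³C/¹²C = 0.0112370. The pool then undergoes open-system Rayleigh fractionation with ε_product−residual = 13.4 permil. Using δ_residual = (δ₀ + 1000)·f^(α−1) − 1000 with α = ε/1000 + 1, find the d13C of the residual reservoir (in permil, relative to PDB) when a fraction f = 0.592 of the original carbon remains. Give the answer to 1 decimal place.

-25.8 permil

δ₀ = (0.0110248/0.0112370 − 1)×1000 = (0.981116 − 1)×1000 = -18.884 permil
α − 1 = ε/1000 = 0.0134
f^(α−1) = 0.592^(0.0134) = 0.993000
δ_res = (-18.884 + 1000) × 0.993000 − 1000 = 974.248 − 1000 = -25.75 permil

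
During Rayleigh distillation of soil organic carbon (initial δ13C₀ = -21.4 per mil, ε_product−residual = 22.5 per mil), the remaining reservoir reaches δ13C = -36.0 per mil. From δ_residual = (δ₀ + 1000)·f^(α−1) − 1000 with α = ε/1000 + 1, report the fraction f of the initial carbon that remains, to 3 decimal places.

α − 1 = ε/1000 = 0.0225
(δ_res + 1000)/(δ₀ + 1000) = (-36.0 + 1000)/(-21.4 + 1000) = 964.0/978.6 = 0.985081
f = 0.985081^(1/0.0225) = exp(ln(0.985081)/0.0225) = exp(-0.01503/0.0225)
f = exp(-0.6681) = 0.5127

0.513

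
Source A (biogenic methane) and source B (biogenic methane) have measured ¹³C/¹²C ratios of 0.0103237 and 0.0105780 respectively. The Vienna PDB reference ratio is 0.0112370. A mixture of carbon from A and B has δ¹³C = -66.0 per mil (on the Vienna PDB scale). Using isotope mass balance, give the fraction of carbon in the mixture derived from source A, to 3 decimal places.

0.325

δ_A = (0.0103237/0.0112370 − 1)×1000 = (0.918724 − 1)×1000 = -81.276 per mil
δ_B = (0.0105780/0.0112370 − 1)×1000 = (0.941354 − 1)×1000 = -58.646 per mil
f_A = (δ_mix − δ_B)/(δ_A − δ_B) = (-66.0 − (-58.646))/(-81.276 − (-58.646))
f_A = -7.354 / -22.631 = 0.3250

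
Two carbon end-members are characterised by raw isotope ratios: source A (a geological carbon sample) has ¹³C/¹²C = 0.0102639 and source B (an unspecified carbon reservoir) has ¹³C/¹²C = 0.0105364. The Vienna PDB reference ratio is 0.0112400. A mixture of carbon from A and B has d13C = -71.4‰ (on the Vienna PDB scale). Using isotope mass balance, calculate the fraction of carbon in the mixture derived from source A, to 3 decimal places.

δ_A = (0.0102639/0.0112400 − 1)×1000 = (0.913158 − 1)×1000 = -86.842‰
δ_B = (0.0105364/0.0112400 − 1)×1000 = (0.937402 − 1)×1000 = -62.598‰
f_A = (δ_mix − δ_B)/(δ_A − δ_B) = (-71.4 − (-62.598))/(-86.842 − (-62.598))
f_A = -8.802 / -24.244 = 0.3631

0.363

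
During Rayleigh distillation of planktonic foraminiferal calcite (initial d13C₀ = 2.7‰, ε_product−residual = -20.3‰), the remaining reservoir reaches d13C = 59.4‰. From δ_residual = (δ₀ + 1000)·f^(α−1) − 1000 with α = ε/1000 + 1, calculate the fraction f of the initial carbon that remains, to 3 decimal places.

α − 1 = ε/1000 = -0.0203
(δ_res + 1000)/(δ₀ + 1000) = (59.4 + 1000)/(2.7 + 1000) = 1059.4/1002.7 = 1.056547
f = 1.056547^(1/-0.0203) = exp(ln(1.056547)/-0.0203) = exp(0.05501/-0.0203)
f = exp(-2.7097) = 0.0666

0.067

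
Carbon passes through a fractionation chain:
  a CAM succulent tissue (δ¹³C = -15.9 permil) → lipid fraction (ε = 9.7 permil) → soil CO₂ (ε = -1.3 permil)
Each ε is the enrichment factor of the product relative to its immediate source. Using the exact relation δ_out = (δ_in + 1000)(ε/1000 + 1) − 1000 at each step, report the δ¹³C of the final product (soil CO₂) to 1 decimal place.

-7.6 permil

step 1: δ = (-15.90 + 1000)·(9.7/1000 + 1) − 1000 = -6.35 permil
step 2: δ = (-6.35 + 1000)·(-1.3/1000 + 1) − 1000 = -7.65 permil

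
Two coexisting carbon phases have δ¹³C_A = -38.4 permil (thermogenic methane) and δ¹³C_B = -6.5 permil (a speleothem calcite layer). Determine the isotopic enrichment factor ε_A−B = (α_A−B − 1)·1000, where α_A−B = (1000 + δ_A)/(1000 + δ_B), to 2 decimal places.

α_A−B = (1000 + -38.4) / (1000 + -6.5) = 961.6 / 993.5 = 0.967891
ε_A−B = (0.967891 − 1) × 1000 = -32.109 permil
(The approximation ε ≈ δ_A − δ_B would give -31.9 permil.)

-32.11 permil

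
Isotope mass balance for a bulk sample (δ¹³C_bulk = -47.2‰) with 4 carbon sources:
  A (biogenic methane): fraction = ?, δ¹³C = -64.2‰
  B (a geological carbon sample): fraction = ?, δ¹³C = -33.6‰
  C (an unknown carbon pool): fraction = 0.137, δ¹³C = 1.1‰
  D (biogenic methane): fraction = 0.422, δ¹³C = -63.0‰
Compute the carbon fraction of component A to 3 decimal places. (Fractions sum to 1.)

0.194

Let f_A and f_B be the unknown fractions; fractions sum to 1 so f_A + f_B = 0.441.
Mass balance: Σ fᵢ·δᵢ = δ_bulk ⇒ f_A·(-64.2) + f_B·(-33.6) = -47.2 − (-26.435) = -20.765
Substitute f_B = 0.441 − f_A:
f_A·(-64.2 − -33.6) = -20.765 − 0.441×(-33.6) = -5.947
f_A = -5.947 / -30.6 = 0.1943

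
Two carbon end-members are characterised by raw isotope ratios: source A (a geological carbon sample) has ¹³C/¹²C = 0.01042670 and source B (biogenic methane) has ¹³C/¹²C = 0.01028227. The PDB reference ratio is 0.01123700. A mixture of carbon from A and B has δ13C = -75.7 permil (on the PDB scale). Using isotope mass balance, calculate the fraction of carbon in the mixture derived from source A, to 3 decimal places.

δ_A = (0.01042670/0.01123700 − 1)×1000 = (0.927890 − 1)×1000 = -72.110 permil
δ_B = (0.01028227/0.01123700 − 1)×1000 = (0.915037 − 1)×1000 = -84.963 permil
f_A = (δ_mix − δ_B)/(δ_A − δ_B) = (-75.7 − (-84.963))/(-72.110 − (-84.963))
f_A = 9.263 / 12.853 = 0.7207

0.721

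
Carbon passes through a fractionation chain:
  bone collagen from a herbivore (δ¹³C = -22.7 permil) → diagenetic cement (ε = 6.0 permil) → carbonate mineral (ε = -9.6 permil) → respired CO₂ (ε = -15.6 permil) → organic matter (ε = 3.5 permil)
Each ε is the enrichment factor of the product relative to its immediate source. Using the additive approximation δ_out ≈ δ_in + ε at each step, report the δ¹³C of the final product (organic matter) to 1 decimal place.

step 1: δ ≈ -22.7 + (6.0) = -16.7 permil
step 2: δ ≈ -16.7 + (-9.6) = -26.3 permil
step 3: δ ≈ -26.3 + (-15.6) = -41.9 permil
step 4: δ ≈ -41.9 + (3.5) = -38.4 permil

-38.4 permil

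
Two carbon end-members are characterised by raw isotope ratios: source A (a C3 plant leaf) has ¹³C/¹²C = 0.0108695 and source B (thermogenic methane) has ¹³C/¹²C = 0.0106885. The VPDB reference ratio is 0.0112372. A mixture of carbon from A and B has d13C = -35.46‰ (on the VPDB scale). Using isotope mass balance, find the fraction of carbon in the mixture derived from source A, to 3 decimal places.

0.830

δ_A = (0.0108695/0.0112372 − 1)×1000 = (0.967278 − 1)×1000 = -32.722‰
δ_B = (0.0106885/0.0112372 − 1)×1000 = (0.951171 − 1)×1000 = -48.829‰
f_A = (δ_mix − δ_B)/(δ_A − δ_B) = (-35.46 − (-48.829))/(-32.722 − (-48.829))
f_A = 13.369 / 16.107 = 0.8300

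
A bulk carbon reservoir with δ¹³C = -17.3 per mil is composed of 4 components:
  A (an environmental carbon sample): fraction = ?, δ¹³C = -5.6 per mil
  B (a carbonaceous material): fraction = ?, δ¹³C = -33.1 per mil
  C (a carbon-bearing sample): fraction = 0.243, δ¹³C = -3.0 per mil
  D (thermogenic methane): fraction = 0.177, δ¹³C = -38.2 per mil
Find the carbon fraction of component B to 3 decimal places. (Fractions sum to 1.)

Let f_B and f_A be the unknown fractions; fractions sum to 1 so f_B + f_A = 0.580.
Mass balance: Σ fᵢ·δᵢ = δ_bulk ⇒ f_B·(-33.1) + f_A·(-5.6) = -17.3 − (-7.490) = -9.810
Substitute f_A = 0.580 − f_B:
f_B·(-33.1 − -5.6) = -9.810 − 0.580×(-5.6) = -6.562
f_B = -6.562 / -27.5 = 0.2386

0.239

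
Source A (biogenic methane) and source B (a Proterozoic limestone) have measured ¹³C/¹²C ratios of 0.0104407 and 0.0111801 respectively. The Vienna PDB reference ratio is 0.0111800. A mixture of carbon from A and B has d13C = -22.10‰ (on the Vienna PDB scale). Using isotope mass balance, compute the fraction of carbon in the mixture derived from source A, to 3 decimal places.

δ_A = (0.0104407/0.0111800 − 1)×1000 = (0.933873 − 1)×1000 = -66.127‰
δ_B = (0.0111801/0.0111800 − 1)×1000 = (1.000009 − 1)×1000 = 0.009‰
f_A = (δ_mix − δ_B)/(δ_A − δ_B) = (-22.10 − (0.009))/(-66.127 − (0.009))
f_A = -22.109 / -66.136 = 0.3343

0.334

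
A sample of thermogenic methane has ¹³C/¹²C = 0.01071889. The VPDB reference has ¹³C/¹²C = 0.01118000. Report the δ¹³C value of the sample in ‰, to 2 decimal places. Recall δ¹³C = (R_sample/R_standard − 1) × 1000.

δ¹³C = (R_sample / R_standard − 1) × 1000
R_sample / R_standard = 0.01071889 / 0.01118000 = 0.958756
δ¹³C = (0.958756 − 1) × 1000 = -41.244‰

-41.24‰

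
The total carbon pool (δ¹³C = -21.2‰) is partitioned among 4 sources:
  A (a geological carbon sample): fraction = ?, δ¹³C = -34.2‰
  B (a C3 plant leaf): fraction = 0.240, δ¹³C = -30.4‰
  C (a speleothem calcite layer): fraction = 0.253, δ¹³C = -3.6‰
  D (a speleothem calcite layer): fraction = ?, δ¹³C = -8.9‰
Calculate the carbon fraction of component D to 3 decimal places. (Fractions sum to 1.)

Let f_D and f_A be the unknown fractions; fractions sum to 1 so f_D + f_A = 0.507.
Mass balance: Σ fᵢ·δᵢ = δ_bulk ⇒ f_D·(-8.9) + f_A·(-34.2) = -21.2 − (-8.207) = -12.993
Substitute f_A = 0.507 − f_D:
f_D·(-8.9 − -34.2) = -12.993 − 0.507×(-34.2) = 4.346
f_D = 4.346 / 25.3 = 0.1718

0.172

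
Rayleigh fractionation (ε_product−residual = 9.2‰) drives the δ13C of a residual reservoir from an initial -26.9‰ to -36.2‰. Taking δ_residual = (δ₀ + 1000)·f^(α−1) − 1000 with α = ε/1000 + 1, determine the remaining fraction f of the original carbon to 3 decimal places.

α − 1 = ε/1000 = 0.0092
(δ_res + 1000)/(δ₀ + 1000) = (-36.2 + 1000)/(-26.9 + 1000) = 963.8/973.1 = 0.990443
f = 0.990443^(1/0.0092) = exp(ln(0.990443)/0.0092) = exp(-0.00960/0.0092)
f = exp(-1.0438) = 0.3521

0.352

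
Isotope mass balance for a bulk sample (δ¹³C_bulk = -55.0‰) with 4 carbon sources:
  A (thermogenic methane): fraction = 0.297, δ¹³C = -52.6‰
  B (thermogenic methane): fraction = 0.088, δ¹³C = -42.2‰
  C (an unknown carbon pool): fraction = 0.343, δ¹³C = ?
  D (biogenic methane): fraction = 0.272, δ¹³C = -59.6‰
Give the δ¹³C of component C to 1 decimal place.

Isotope mass balance: δ_bulk = Σ fᵢ·δᵢ.
-55.0 = 0.297×(-52.6) + 0.088×(-42.2) + 0.343×δ_C + 0.272×(-59.6)
0.343·δ_C = -55.0 − (-35.547) = -19.453
δ_C = -19.453 / 0.343 = -56.71‰

-56.7‰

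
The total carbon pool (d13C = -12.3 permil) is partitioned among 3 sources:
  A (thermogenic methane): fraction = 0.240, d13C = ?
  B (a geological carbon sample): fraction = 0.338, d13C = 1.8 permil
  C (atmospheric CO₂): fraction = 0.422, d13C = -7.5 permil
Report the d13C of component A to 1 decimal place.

Isotope mass balance: δ_bulk = Σ fᵢ·δᵢ.
-12.3 = 0.240×δ_A + 0.338×(1.8) + 0.422×(-7.5)
0.240·δ_A = -12.3 − (-2.557) = -9.743
δ_A = -9.743 / 0.240 = -40.60 permil

-40.6 permil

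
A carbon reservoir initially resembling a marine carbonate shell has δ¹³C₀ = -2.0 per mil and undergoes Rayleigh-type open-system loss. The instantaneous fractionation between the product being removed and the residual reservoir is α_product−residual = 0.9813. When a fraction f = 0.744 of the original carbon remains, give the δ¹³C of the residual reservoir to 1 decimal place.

3.5 per mil

Rayleigh residual: δ_res = (δ₀ + 1000)·f^(α−1) − 1000
α − 1 = -0.01870
f^(α−1) = 0.744^(-0.01870) = 1.005545
δ_res = (-2.0 + 1000) × 1.005545 − 1000 = 1003.534 − 1000 = 3.53 per mil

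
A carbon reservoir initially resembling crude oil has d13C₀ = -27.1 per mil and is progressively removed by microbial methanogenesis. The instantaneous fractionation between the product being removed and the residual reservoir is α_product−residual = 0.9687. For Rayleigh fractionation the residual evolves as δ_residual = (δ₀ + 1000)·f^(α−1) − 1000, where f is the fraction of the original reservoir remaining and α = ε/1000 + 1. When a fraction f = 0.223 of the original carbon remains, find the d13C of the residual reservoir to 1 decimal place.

Rayleigh residual: δ_res = (δ₀ + 1000)·f^(α−1) − 1000
α − 1 = -0.03130
f^(α−1) = 0.223^(-0.03130) = 1.048089
δ_res = (-27.1 + 1000) × 1.048089 − 1000 = 1019.686 − 1000 = 19.69 per mil

19.7 per mil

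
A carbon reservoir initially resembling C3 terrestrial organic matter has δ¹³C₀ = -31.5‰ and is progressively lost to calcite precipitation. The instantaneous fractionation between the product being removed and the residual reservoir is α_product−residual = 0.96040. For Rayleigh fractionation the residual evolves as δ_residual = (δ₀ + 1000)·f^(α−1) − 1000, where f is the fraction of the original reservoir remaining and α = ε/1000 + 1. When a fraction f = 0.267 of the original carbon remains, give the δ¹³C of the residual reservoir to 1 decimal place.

Rayleigh residual: δ_res = (δ₀ + 1000)·f^(α−1) − 1000
α − 1 = -0.03960
f^(α−1) = 0.267^(-0.03960) = 1.053683
δ_res = (-31.5 + 1000) × 1.053683 − 1000 = 1020.492 − 1000 = 20.49‰

20.5‰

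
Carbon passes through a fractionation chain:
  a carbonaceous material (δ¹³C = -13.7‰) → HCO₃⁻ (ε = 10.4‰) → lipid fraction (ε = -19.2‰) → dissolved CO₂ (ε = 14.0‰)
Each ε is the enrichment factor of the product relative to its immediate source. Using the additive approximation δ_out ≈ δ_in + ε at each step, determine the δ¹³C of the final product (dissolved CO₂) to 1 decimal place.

-8.5‰

step 1: δ ≈ -13.7 + (10.4) = -3.3‰
step 2: δ ≈ -3.3 + (-19.2) = -22.5‰
step 3: δ ≈ -22.5 + (14.0) = -8.5‰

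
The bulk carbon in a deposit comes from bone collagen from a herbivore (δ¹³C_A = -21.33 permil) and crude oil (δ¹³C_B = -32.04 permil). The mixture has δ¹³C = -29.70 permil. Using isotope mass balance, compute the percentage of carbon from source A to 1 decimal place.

21.8%

δ_mix = f_A·δ_A + (1 − f_A)·δ_B  ⇒  f_A = (δ_mix − δ_B)/(δ_A − δ_B)
f_A = (-29.70 − (-32.04)) / (-21.33 − (-32.04))
f_A = 2.34 / 10.71 = 0.2185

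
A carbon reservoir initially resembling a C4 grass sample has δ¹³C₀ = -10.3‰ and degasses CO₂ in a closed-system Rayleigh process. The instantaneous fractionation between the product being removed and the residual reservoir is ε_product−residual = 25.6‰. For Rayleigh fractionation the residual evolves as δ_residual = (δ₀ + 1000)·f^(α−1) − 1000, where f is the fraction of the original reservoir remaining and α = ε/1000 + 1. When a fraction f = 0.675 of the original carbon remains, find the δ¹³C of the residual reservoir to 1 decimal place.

-20.2‰

Rayleigh residual: δ_res = (δ₀ + 1000)·f^(α−1) − 1000
α = ε/1000 + 1 = 1.02560, so α − 1 = 0.02560
f^(α−1) = 0.675^(0.02560) = 0.989989
δ_res = (-10.3 + 1000) × 0.989989 − 1000 = 979.792 − 1000 = -20.21‰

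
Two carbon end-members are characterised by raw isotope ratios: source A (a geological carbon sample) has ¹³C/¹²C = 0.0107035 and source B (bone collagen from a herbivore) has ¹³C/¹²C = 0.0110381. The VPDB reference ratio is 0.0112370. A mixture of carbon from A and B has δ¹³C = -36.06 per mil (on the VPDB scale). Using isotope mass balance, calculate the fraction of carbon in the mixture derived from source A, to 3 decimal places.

0.617

δ_A = (0.0107035/0.0112370 − 1)×1000 = (0.952523 − 1)×1000 = -47.477 per mil
δ_B = (0.0110381/0.0112370 − 1)×1000 = (0.982300 − 1)×1000 = -17.700 per mil
f_A = (δ_mix − δ_B)/(δ_A − δ_B) = (-36.06 − (-17.700))/(-47.477 − (-17.700))
f_A = -18.360 / -29.777 = 0.6166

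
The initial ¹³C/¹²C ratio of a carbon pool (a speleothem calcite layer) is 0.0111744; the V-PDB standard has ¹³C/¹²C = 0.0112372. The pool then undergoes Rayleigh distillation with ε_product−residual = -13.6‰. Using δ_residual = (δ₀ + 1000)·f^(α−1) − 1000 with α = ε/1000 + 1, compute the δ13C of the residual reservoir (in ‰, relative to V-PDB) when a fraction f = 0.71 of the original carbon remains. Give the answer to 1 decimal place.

δ₀ = (0.0111744/0.0112372 − 1)×1000 = (0.994411 − 1)×1000 = -5.589‰
α − 1 = ε/1000 = -0.0136
f^(α−1) = 0.71^(-0.0136) = 1.004669
δ_res = (-5.589 + 1000) × 1.004669 − 1000 = 999.054 − 1000 = -0.95‰

-0.9‰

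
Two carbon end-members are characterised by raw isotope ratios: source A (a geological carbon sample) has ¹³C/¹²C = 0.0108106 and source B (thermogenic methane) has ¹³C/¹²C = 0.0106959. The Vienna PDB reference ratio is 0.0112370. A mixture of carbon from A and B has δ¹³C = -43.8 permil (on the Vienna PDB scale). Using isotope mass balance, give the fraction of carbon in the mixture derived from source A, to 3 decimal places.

0.426

δ_A = (0.0108106/0.0112370 − 1)×1000 = (0.962054 − 1)×1000 = -37.946 permil
δ_B = (0.0106959/0.0112370 − 1)×1000 = (0.951847 − 1)×1000 = -48.153 permil
f_A = (δ_mix − δ_B)/(δ_A − δ_B) = (-43.8 − (-48.153))/(-37.946 − (-48.153))
f_A = 4.353 / 10.207 = 0.4265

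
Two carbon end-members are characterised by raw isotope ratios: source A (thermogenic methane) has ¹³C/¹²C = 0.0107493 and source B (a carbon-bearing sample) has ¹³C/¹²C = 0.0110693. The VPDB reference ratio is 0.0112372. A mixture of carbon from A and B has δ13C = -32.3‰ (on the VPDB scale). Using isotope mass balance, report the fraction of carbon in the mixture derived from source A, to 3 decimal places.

δ_A = (0.0107493/0.0112372 − 1)×1000 = (0.956582 − 1)×1000 = -43.418‰
δ_B = (0.0110693/0.0112372 − 1)×1000 = (0.985059 − 1)×1000 = -14.941‰
f_A = (δ_mix − δ_B)/(δ_A − δ_B) = (-32.3 − (-14.941))/(-43.418 − (-14.941))
f_A = -17.359 / -28.477 = 0.6096

0.610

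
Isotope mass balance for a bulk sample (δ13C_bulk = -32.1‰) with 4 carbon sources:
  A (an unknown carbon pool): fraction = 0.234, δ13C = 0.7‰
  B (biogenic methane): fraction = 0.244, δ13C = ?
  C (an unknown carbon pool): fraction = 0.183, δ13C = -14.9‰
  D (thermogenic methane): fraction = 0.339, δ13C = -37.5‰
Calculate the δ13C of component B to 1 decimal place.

Isotope mass balance: δ_bulk = Σ fᵢ·δᵢ.
-32.1 = 0.234×(0.7) + 0.244×δ_B + 0.183×(-14.9) + 0.339×(-37.5)
0.244·δ_B = -32.1 − (-15.275) = -16.825
δ_B = -16.825 / 0.244 = -68.95‰

-69.0‰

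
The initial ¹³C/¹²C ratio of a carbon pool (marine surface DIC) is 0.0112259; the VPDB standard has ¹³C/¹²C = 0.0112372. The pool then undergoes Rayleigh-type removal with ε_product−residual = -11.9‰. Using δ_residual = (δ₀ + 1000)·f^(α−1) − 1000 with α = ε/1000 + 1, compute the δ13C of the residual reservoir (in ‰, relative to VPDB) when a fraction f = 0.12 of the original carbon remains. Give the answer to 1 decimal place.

24.5‰

δ₀ = (0.0112259/0.0112372 − 1)×1000 = (0.998994 − 1)×1000 = -1.006‰
α − 1 = ε/1000 = -0.0119
f^(α−1) = 0.12^(-0.0119) = 1.025552
δ_res = (-1.006 + 1000) × 1.025552 − 1000 = 1024.521 − 1000 = 24.52‰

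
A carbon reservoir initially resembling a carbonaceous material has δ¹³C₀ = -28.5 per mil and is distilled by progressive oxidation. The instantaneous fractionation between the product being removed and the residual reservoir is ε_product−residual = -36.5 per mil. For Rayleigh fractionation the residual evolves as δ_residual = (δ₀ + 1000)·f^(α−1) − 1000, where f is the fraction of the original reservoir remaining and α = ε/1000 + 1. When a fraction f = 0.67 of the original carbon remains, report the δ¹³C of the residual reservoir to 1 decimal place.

-14.2 per mil

Rayleigh residual: δ_res = (δ₀ + 1000)·f^(α−1) − 1000
α = ε/1000 + 1 = 0.96350, so α − 1 = -0.03650
f^(α−1) = 0.67^(-0.03650) = 1.014725
δ_res = (-28.5 + 1000) × 1.014725 − 1000 = 985.805 − 1000 = -14.19 per mil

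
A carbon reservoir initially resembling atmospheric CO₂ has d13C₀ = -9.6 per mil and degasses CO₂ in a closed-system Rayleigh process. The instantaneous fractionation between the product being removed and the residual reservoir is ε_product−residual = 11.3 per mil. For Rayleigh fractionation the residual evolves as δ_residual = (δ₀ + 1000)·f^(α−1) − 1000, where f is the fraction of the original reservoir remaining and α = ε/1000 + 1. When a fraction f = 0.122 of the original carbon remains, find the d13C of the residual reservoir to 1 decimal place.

Rayleigh residual: δ_res = (δ₀ + 1000)·f^(α−1) − 1000
α = ε/1000 + 1 = 1.01130, so α − 1 = 0.01130
f^(α−1) = 0.122^(0.01130) = 0.976508
δ_res = (-9.6 + 1000) × 0.976508 − 1000 = 967.134 − 1000 = -32.87 per mil

-32.9 per mil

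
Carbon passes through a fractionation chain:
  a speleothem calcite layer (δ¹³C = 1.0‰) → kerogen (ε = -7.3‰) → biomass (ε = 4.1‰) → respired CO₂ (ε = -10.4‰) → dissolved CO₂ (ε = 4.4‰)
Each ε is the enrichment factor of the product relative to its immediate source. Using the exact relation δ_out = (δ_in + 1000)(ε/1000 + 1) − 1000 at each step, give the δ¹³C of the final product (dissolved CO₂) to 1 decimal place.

-8.3‰

step 1: δ = (1.00 + 1000)·(-7.3/1000 + 1) − 1000 = -6.31‰
step 2: δ = (-6.31 + 1000)·(4.1/1000 + 1) − 1000 = -2.23‰
step 3: δ = (-2.23 + 1000)·(-10.4/1000 + 1) − 1000 = -12.61‰
step 4: δ = (-12.61 + 1000)·(4.4/1000 + 1) − 1000 = -8.27‰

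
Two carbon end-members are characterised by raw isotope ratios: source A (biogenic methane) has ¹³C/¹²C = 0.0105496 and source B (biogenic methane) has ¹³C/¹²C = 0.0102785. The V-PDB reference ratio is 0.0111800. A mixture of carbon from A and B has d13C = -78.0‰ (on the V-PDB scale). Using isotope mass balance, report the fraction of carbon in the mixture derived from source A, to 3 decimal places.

δ_A = (0.0105496/0.0111800 − 1)×1000 = (0.943614 − 1)×1000 = -56.386‰
δ_B = (0.0102785/0.0111800 − 1)×1000 = (0.919365 − 1)×1000 = -80.635‰
f_A = (δ_mix − δ_B)/(δ_A − δ_B) = (-78.0 − (-80.635))/(-56.386 − (-80.635))
f_A = 2.635 / 24.249 = 0.1087

0.109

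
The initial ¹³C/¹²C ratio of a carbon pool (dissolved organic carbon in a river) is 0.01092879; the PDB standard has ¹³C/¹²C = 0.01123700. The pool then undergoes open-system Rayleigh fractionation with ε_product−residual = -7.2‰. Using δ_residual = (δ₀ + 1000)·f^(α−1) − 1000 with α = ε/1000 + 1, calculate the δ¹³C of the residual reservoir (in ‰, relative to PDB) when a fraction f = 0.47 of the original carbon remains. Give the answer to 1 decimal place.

δ₀ = (0.01092879/0.01123700 − 1)×1000 = (0.972572 − 1)×1000 = -27.428‰
α − 1 = ε/1000 = -0.0072
f^(α−1) = 0.47^(-0.0072) = 1.005451
δ_res = (-27.428 + 1000) × 1.005451 − 1000 = 977.873 − 1000 = -22.13‰

-22.1‰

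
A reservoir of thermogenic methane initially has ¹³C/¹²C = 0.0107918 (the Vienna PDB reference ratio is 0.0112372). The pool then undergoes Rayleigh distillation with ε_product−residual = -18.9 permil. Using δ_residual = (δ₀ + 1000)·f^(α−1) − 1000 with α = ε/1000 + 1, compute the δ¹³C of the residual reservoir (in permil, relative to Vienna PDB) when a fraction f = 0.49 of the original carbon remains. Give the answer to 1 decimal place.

δ₀ = (0.0107918/0.0112372 − 1)×1000 = (0.960364 − 1)×1000 = -39.636 permil
α − 1 = ε/1000 = -0.0189
f^(α−1) = 0.49^(-0.0189) = 1.013574
δ_res = (-39.636 + 1000) × 1.013574 − 1000 = 973.399 − 1000 = -26.60 permil

-26.6 permil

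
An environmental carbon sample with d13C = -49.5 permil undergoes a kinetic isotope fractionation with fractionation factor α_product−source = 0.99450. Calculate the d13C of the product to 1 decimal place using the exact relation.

δ_product = (δ_source + 1000)·α − 1000
δ_product = (-49.5 + 1000) × 0.99450 − 1000
δ_product = 945.272 − 1000 = -54.73 permil

-54.7 permil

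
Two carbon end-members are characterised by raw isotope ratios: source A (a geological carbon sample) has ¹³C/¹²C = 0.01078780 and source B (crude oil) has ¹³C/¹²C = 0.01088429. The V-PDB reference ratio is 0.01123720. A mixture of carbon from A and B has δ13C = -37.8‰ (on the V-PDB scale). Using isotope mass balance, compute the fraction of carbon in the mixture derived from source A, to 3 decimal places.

δ_A = (0.01078780/0.01123720 − 1)×1000 = (0.960008 − 1)×1000 = -39.992‰
δ_B = (0.01088429/0.01123720 − 1)×1000 = (0.968594 − 1)×1000 = -31.406‰
f_A = (δ_mix − δ_B)/(δ_A − δ_B) = (-37.8 − (-31.406))/(-39.992 − (-31.406))
f_A = -6.394 / -8.587 = 0.7447

0.745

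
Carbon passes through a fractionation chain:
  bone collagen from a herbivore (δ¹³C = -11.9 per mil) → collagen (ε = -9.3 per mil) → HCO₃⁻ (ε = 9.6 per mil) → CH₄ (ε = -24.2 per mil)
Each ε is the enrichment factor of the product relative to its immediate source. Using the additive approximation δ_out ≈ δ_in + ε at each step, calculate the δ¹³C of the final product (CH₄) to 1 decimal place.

step 1: δ ≈ -11.9 + (-9.3) = -21.2 per mil
step 2: δ ≈ -21.2 + (9.6) = -11.6 per mil
step 3: δ ≈ -11.6 + (-24.2) = -35.8 per mil

-35.8 per mil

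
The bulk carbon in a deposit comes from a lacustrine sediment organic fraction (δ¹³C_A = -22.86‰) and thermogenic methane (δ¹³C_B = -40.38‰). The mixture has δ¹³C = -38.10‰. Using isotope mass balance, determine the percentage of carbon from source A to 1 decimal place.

δ_mix = f_A·δ_A + (1 − f_A)·δ_B  ⇒  f_A = (δ_mix − δ_B)/(δ_A − δ_B)
f_A = (-38.10 − (-40.38)) / (-22.86 − (-40.38))
f_A = 2.28 / 17.52 = 0.1301

13.0%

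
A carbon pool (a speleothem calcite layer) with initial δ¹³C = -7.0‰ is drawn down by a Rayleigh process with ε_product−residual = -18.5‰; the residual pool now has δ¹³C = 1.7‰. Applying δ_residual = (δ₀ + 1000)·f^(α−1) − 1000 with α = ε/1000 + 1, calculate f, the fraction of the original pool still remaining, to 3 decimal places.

α − 1 = ε/1000 = -0.0185
(δ_res + 1000)/(δ₀ + 1000) = (1.7 + 1000)/(-7.0 + 1000) = 1001.7/993.0 = 1.008761
f = 1.008761^(1/-0.0185) = exp(ln(1.008761)/-0.0185) = exp(0.00872/-0.0185)
f = exp(-0.4715) = 0.6241

0.624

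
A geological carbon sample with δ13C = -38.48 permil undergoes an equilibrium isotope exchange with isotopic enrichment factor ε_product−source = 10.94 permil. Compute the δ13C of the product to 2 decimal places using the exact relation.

To first order, δ_product ≈ δ_source + ε = -27.54 permil.
Exactly, δ_product = (δ_source + 1000)·(ε/1000 + 1) − 1000.
δ_product = (-38.48 + 1000) × (10.94/1000 + 1) − 1000
δ_product = -27.961 permil

-27.96 permil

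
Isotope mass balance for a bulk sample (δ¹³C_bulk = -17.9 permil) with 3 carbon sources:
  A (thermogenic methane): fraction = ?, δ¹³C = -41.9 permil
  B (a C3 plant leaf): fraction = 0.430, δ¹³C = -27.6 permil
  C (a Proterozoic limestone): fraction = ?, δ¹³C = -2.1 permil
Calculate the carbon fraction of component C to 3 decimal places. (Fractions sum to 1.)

0.449

Let f_C and f_A be the unknown fractions; fractions sum to 1 so f_C + f_A = 0.570.
Mass balance: Σ fᵢ·δᵢ = δ_bulk ⇒ f_C·(-2.1) + f_A·(-41.9) = -17.9 − (-11.868) = -6.032
Substitute f_A = 0.570 − f_C:
f_C·(-2.1 − -41.9) = -6.032 − 0.570×(-41.9) = 17.851
f_C = 17.851 / 39.8 = 0.4485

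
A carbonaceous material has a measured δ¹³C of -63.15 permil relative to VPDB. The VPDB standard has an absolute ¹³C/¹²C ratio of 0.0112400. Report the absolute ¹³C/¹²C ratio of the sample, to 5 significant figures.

0.010530

R_sample = R_standard × (δ¹³C/1000 + 1)
R_sample = 0.0112400 × (-63.15/1000 + 1) = 0.0112400 × 0.936850
R_sample = 0.0105302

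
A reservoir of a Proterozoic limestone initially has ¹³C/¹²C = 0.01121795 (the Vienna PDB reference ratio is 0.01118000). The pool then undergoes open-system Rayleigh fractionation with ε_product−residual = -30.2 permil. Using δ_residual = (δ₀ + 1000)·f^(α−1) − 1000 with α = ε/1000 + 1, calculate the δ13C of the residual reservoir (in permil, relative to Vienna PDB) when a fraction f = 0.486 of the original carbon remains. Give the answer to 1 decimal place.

δ₀ = (0.01121795/0.01118000 − 1)×1000 = (1.003394 − 1)×1000 = 3.394 permil
α − 1 = ε/1000 = -0.0302
f^(α−1) = 0.486^(-0.0302) = 1.022030
δ_res = (3.394 + 1000) × 1.022030 − 1000 = 1025.499 − 1000 = 25.50 permil

25.5 permil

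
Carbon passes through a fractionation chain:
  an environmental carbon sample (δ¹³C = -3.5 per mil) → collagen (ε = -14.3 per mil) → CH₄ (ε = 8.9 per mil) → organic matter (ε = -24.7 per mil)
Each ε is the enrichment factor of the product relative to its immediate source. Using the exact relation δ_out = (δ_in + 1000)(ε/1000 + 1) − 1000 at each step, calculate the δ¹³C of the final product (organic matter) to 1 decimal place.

-33.5 per mil

step 1: δ = (-3.50 + 1000)·(-14.3/1000 + 1) − 1000 = -17.75 per mil
step 2: δ = (-17.75 + 1000)·(8.9/1000 + 1) − 1000 = -9.01 per mil
step 3: δ = (-9.01 + 1000)·(-24.7/1000 + 1) − 1000 = -33.49 per mil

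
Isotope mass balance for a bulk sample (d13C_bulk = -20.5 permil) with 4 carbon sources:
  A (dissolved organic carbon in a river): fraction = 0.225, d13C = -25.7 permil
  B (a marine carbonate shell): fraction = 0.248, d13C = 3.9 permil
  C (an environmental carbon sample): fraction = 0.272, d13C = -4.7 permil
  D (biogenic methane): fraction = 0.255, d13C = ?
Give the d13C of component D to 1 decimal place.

Isotope mass balance: δ_bulk = Σ fᵢ·δᵢ.
-20.5 = 0.225×(-25.7) + 0.248×(3.9) + 0.272×(-4.7) + 0.255×δ_D
0.255·δ_D = -20.5 − (-6.094) = -14.406
δ_D = -14.406 / 0.255 = -56.50 permil

-56.5 permil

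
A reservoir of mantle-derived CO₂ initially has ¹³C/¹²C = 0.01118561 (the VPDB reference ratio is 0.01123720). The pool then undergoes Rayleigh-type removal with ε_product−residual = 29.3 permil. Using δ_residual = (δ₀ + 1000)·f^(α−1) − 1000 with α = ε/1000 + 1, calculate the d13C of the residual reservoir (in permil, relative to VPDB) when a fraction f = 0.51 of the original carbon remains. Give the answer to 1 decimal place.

δ₀ = (0.01118561/0.01123720 − 1)×1000 = (0.995409 − 1)×1000 = -4.591 permil
α − 1 = ε/1000 = 0.0293
f^(α−1) = 0.51^(0.0293) = 0.980464
δ_res = (-4.591 + 1000) × 0.980464 − 1000 = 975.963 − 1000 = -24.04 permil

-24.0 permil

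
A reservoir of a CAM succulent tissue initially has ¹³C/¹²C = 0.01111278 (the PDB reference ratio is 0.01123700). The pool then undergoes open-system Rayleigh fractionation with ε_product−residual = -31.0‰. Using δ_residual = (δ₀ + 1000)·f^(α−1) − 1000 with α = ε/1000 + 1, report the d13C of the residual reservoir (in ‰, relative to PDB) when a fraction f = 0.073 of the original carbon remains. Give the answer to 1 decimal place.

72.5‰

δ₀ = (0.01111278/0.01123700 − 1)×1000 = (0.988945 − 1)×1000 = -11.055‰
α − 1 = ε/1000 = -0.0310
f^(α−1) = 0.073^(-0.0310) = 1.084519
δ_res = (-11.055 + 1000) × 1.084519 − 1000 = 1072.530 − 1000 = 72.53‰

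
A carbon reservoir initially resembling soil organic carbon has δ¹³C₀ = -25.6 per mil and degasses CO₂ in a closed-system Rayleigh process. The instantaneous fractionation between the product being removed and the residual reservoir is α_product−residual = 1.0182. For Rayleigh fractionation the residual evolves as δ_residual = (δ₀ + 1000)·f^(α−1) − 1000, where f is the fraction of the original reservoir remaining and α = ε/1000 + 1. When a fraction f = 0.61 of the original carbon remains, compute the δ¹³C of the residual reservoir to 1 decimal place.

-34.3 per mil

Rayleigh residual: δ_res = (δ₀ + 1000)·f^(α−1) − 1000
α − 1 = 0.01820
f^(α−1) = 0.61^(0.01820) = 0.991044
δ_res = (-25.6 + 1000) × 0.991044 − 1000 = 965.673 − 1000 = -34.33 per mil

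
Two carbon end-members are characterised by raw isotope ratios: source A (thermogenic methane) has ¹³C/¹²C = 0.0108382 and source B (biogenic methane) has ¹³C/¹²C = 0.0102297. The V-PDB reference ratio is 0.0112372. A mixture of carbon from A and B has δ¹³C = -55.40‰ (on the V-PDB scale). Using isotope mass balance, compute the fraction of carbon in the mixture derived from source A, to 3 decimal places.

δ_A = (0.0108382/0.0112372 − 1)×1000 = (0.964493 − 1)×1000 = -35.507‰
δ_B = (0.0102297/0.0112372 − 1)×1000 = (0.910342 − 1)×1000 = -89.658‰
f_A = (δ_mix − δ_B)/(δ_A − δ_B) = (-55.40 − (-89.658))/(-35.507 − (-89.658))
f_A = 34.258 / 54.151 = 0.6326

0.633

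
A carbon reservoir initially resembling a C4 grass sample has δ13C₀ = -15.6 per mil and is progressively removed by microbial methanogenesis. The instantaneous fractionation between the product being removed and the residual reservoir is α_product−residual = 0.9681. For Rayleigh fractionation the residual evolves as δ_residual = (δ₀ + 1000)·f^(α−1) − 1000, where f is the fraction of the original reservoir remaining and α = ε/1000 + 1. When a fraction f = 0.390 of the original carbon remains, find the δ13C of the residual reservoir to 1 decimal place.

14.4 per mil

Rayleigh residual: δ_res = (δ₀ + 1000)·f^(α−1) − 1000
α − 1 = -0.03190
f^(α−1) = 0.390^(-0.03190) = 1.030493
δ_res = (-15.6 + 1000) × 1.030493 − 1000 = 1014.417 − 1000 = 14.42 per mil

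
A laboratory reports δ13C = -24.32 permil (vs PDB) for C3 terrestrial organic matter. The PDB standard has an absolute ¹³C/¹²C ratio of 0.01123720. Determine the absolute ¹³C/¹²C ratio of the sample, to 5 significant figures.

R_sample = R_standard × (δ13C/1000 + 1)
R_sample = 0.01123720 × (-24.32/1000 + 1) = 0.01123720 × 0.975680
R_sample = 0.0109639

0.010964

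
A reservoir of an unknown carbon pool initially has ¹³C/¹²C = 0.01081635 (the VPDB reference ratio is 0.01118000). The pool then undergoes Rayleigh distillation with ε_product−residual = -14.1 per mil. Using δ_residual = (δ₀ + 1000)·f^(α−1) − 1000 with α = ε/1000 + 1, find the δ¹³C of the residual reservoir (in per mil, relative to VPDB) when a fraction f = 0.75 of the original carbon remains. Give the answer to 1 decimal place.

-28.6 per mil

δ₀ = (0.01081635/0.01118000 − 1)×1000 = (0.967473 − 1)×1000 = -32.527 per mil
α − 1 = ε/1000 = -0.0141
f^(α−1) = 0.75^(-0.0141) = 1.004065
δ_res = (-32.527 + 1000) × 1.004065 − 1000 = 971.406 − 1000 = -28.59 per mil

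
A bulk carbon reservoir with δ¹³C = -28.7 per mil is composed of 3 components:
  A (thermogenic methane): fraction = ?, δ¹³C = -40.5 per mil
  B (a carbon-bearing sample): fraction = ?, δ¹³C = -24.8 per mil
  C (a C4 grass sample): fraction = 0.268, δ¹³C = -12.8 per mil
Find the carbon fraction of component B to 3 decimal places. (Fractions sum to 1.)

0.279

Let f_B and f_A be the unknown fractions; fractions sum to 1 so f_B + f_A = 0.732.
Mass balance: Σ fᵢ·δᵢ = δ_bulk ⇒ f_B·(-24.8) + f_A·(-40.5) = -28.7 − (-3.430) = -25.270
Substitute f_A = 0.732 − f_B:
f_B·(-24.8 − -40.5) = -25.270 − 0.732×(-40.5) = 4.376
f_B = 4.376 / 15.7 = 0.2788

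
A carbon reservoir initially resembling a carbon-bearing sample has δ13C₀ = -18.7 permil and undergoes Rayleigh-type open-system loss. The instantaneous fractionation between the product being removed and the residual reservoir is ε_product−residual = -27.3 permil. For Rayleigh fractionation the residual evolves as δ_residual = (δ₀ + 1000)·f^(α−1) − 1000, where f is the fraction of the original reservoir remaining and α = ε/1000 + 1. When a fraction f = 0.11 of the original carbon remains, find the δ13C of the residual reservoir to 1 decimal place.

Rayleigh residual: δ_res = (δ₀ + 1000)·f^(α−1) − 1000
α = ε/1000 + 1 = 0.97270, so α − 1 = -0.02730
f^(α−1) = 0.11^(-0.02730) = 1.062111
δ_res = (-18.7 + 1000) × 1.062111 − 1000 = 1042.250 − 1000 = 42.25 permil

42.2 permil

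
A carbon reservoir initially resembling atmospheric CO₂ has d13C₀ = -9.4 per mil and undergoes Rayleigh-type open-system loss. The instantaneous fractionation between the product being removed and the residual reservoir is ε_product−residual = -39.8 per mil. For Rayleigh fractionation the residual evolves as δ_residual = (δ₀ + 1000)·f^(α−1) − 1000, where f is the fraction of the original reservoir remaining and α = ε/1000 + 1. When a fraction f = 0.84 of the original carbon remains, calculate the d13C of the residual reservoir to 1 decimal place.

Rayleigh residual: δ_res = (δ₀ + 1000)·f^(α−1) − 1000
α = ε/1000 + 1 = 0.96020, so α − 1 = -0.03980
f^(α−1) = 0.84^(-0.03980) = 1.006963
δ_res = (-9.4 + 1000) × 1.006963 − 1000 = 997.498 − 1000 = -2.50 per mil

-2.5 per mil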